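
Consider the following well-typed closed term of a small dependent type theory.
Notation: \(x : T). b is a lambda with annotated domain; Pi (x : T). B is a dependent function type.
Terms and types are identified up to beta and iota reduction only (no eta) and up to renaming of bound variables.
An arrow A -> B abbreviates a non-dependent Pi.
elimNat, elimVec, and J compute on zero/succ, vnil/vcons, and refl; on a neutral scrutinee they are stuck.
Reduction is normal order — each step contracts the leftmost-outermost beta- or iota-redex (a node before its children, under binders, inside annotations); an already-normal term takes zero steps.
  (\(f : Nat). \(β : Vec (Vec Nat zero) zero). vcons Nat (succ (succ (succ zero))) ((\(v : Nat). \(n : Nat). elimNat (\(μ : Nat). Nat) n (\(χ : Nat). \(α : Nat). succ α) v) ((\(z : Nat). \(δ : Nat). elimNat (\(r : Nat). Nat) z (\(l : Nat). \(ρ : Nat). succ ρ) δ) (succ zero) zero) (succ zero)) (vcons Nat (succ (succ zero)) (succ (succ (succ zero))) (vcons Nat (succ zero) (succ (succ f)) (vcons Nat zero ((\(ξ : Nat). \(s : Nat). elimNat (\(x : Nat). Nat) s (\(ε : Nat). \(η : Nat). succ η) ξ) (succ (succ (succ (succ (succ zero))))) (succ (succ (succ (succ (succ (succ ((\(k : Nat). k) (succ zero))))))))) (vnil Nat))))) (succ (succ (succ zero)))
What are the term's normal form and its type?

reduced normal form:
  \(f : Vec (Vec Nat zero) zero). vcons Nat (succ (succ (succ zero))) (succ (succ zero)) (vcons Nat (succ (succ zero)) (succ (succ (succ zero))) (vcons Nat (succ zero) (succ (succ (succ (succ (succ zero))))) (vcons Nat zero (succ (succ (succ (succ (succ (succ (succ (succ (succ (succ (succ (succ zero)))))))))))) (vnil Nat))))
inferred type:
  Vec (Vec Nat zero) zero -> Vec Nat (succ (succ (succ (succ zero))))
observation: 29 normal-order steps separate the term from its normal form.


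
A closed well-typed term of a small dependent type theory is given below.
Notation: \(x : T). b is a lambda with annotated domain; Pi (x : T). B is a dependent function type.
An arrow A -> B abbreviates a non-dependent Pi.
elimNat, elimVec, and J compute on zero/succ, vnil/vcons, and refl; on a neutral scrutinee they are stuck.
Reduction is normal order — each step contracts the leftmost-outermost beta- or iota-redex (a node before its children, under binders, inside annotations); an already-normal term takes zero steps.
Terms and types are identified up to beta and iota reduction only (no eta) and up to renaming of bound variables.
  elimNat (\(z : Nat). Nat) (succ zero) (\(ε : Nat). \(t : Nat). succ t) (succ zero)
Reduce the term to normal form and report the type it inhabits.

reduced normal form:
  succ (succ zero)
the term's type:
  Nat
observation: contracting an elimNat iota-redex first, the term normalizes in 4 steps.


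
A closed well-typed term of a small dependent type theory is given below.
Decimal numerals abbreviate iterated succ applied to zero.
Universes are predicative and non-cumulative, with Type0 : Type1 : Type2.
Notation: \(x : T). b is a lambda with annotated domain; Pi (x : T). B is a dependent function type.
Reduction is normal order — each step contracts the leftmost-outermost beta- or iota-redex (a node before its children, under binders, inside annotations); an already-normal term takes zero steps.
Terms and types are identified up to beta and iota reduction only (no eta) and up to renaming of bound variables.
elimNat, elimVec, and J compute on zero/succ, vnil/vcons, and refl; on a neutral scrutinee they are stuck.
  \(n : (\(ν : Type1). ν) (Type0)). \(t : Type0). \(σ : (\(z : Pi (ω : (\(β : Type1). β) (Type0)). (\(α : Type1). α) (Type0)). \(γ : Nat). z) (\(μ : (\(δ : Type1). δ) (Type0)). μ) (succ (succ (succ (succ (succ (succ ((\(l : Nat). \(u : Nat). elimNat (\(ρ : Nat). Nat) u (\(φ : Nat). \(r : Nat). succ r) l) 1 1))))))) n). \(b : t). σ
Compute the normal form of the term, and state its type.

normal form:
  \(n : Type0). \(ν : Type0). \(t : n). \(σ : ν). t
inferred type:
  Pi (n : Type0). Pi (ν : Type0). Pi (t : n). Pi (σ : ν). n
observation: the term reaches its normal form after 4 normal-order steps.


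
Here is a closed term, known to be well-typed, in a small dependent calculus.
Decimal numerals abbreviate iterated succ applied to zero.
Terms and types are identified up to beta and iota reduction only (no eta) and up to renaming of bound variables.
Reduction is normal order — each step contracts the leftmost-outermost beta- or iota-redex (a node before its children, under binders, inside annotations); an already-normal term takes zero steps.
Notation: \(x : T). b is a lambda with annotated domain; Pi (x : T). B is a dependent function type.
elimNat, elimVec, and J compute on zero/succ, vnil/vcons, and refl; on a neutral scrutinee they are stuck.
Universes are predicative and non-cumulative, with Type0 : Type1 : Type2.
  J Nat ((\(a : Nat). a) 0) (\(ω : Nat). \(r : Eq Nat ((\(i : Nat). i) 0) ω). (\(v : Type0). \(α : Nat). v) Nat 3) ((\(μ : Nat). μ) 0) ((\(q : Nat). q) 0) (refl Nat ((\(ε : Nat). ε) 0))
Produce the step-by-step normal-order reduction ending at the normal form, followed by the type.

normal-order reduction sequence:
  J Nat ((\(a : Nat). a) 0) (\(ω : Nat). \(r : Eq Nat ((\(i : Nat). i) 0) ω). (\(v : Type0). \(α : Nat). v) Nat 3) ((\(μ : Nat). μ) 0) ((\(q : Nat). q) 0) (refl Nat ((\(ε : Nat). ε) 0))
  ~> (\(a : Nat). a) 0
  ~> 0
inferred type:
  Nat


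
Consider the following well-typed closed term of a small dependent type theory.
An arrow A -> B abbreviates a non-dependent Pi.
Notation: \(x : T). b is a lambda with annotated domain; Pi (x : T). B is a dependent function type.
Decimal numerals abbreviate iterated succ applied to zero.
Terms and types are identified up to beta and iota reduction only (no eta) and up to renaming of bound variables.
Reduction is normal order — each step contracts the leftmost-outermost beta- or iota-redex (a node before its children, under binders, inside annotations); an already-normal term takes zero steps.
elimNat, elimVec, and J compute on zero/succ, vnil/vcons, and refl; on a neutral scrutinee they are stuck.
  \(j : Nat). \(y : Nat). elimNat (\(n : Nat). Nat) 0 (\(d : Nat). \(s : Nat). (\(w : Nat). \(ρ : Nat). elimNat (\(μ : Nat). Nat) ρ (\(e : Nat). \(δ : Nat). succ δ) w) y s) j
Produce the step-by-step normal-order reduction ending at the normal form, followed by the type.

normal-order reduction sequence:
  \(j : Nat). \(y : Nat). elimNat (\(n : Nat). Nat) 0 (\(d : Nat). \(s : Nat). (\(w : Nat). \(ρ : Nat). elimNat (\(μ : Nat). Nat) ρ (\(e : Nat). \(δ : Nat). succ δ) w) y s) j
  ~> \(j : Nat). \(y : Nat). elimNat (\(n : Nat). Nat) 0 (\(d : Nat). \(s : Nat). (\(w : Nat). elimNat (\(ρ : Nat). Nat) w (\(μ : Nat). \(e : Nat). succ e) y) s) j
  ~> \(j : Nat). \(y : Nat). elimNat (\(n : Nat). Nat) 0 (\(d : Nat). \(s : Nat). elimNat (\(w : Nat). Nat) s (\(ρ : Nat). \(μ : Nat). succ μ) y) j
type:
  Nat -> Nat -> Nat


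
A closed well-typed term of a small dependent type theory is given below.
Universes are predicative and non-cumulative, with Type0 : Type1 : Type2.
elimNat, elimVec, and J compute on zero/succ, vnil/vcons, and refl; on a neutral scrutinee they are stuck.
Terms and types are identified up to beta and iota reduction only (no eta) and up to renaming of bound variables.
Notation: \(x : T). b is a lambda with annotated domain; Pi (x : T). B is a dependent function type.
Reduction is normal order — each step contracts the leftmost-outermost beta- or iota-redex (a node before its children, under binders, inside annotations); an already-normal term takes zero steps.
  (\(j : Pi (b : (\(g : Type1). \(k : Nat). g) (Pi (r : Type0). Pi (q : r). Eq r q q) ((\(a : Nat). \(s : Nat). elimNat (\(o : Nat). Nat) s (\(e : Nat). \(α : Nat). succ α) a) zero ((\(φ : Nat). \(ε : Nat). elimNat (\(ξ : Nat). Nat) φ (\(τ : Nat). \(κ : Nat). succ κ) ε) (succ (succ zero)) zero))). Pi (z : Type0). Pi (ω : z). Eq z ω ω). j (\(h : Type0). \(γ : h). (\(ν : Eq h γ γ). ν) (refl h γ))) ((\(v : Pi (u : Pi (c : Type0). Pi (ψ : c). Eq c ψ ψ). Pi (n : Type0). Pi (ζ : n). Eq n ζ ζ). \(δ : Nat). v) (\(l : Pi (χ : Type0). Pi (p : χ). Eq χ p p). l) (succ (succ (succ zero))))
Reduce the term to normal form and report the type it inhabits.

resulting normal form:
  \(j : Type0). \(b : j). refl j b
inferred type:
  Pi (j : Type0). Pi (b : j). Eq j b b
observation: contracting a beta-redex first, the term normalizes in 5 steps.


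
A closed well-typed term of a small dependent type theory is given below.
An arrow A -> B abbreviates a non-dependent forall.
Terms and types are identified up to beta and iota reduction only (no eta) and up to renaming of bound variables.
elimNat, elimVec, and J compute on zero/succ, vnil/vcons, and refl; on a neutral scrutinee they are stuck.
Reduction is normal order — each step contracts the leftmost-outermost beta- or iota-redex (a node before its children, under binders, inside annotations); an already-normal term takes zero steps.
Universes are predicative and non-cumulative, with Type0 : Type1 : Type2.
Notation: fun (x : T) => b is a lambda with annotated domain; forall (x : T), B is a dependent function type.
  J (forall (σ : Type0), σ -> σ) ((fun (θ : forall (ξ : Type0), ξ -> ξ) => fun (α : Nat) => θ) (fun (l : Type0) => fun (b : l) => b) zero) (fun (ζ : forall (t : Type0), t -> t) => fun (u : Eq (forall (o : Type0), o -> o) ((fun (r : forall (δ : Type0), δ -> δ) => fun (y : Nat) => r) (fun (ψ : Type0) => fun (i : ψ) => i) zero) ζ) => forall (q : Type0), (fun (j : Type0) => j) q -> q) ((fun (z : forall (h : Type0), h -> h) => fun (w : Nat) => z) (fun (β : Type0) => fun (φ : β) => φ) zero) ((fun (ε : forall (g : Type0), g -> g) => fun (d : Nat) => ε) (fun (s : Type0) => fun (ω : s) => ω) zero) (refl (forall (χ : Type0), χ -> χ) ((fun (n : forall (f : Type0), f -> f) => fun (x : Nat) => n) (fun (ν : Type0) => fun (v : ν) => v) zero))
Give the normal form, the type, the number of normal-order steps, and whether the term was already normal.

resulting normal form:
  fun (σ : Type0) => fun (θ : σ) => θ
type:
  forall (σ : Type0), σ -> σ
steps to reach normal form (normal order): 3
started in normal form: no
first contracted redex: a J iota-redex


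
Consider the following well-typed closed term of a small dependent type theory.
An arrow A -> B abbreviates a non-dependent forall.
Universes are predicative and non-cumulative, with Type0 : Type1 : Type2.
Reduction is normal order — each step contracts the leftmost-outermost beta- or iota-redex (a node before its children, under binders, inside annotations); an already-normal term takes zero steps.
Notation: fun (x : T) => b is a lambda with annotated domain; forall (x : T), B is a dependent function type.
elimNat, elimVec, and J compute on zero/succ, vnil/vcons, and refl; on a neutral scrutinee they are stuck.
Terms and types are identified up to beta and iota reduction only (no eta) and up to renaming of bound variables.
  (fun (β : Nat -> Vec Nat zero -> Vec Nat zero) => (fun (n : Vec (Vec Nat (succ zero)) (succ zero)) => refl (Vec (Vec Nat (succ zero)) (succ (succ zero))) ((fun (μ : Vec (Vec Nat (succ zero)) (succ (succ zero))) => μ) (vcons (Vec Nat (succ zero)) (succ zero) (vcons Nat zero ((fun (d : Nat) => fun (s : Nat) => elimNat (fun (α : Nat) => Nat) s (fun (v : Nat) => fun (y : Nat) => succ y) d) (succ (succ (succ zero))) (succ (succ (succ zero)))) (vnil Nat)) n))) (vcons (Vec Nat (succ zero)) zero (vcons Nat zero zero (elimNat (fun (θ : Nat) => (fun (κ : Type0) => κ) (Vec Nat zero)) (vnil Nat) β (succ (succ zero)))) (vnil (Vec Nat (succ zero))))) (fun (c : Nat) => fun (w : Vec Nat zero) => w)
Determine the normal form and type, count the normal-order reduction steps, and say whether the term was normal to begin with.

resulting normal form:
  refl (Vec (Vec Nat (succ zero)) (succ (succ zero))) (vcons (Vec Nat (succ zero)) (succ zero) (vcons Nat zero (succ (succ (succ (succ (succ (succ zero)))))) (vnil Nat)) (vcons (Vec Nat (succ zero)) zero (vcons Nat zero zero (vnil Nat)) (vnil (Vec Nat (succ zero)))))
the term's type:
  Eq (Vec (Vec Nat (succ zero)) (succ (succ zero))) (vcons (Vec Nat (succ zero)) (succ zero) (vcons Nat zero (succ (succ (succ (succ (succ (succ zero)))))) (vnil Nat)) (vcons (Vec Nat (succ zero)) zero (vcons Nat zero zero (vnil Nat)) (vnil (Vec Nat (succ zero))))) (vcons (Vec Nat (succ zero)) (succ zero) (vcons Nat zero (succ (succ (succ (succ (succ (succ zero)))))) (vnil Nat)) (vcons (Vec Nat (succ zero)) zero (vcons Nat zero zero (vnil Nat)) (vnil (Vec Nat (succ zero)))))
normal-order step count: 22
started in normal form: no
first redex: a beta-redex


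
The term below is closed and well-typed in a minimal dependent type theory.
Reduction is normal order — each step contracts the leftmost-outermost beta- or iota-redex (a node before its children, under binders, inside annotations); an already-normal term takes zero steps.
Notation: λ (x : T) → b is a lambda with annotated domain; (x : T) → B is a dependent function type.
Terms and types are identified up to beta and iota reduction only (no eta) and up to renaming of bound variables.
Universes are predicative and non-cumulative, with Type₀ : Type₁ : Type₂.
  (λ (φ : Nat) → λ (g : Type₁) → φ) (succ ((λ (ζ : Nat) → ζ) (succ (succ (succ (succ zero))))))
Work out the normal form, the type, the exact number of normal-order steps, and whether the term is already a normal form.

reduced normal form:
  λ (φ : Type₁) → succ (succ (succ (succ (succ zero))))
inferred type:
  (φ : Type₁) → Nat
steps to reach normal form (normal order): 2
term was already normal: no
first contracted redex: a beta-redex


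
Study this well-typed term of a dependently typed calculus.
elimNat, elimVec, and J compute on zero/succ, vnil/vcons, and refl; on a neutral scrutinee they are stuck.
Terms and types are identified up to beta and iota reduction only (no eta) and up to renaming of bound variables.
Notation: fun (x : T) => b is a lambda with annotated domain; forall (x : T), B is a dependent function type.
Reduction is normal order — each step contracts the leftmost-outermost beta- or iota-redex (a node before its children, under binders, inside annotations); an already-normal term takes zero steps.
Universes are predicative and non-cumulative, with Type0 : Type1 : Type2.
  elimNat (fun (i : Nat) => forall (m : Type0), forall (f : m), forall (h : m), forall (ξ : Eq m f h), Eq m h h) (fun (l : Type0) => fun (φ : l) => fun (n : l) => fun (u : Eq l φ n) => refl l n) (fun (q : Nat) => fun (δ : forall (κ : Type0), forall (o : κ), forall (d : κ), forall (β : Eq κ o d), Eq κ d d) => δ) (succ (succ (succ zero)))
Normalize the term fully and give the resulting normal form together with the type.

resulting normal form:
  fun (i : Type0) => fun (m : i) => fun (f : i) => fun (h : Eq i m f) => refl i f
inferred type:
  forall (i : Type0), forall (m : i), forall (f : i), forall (h : Eq i m f), Eq i f f
observation: normalization takes exactly 10 steps under the normal-order strategy.


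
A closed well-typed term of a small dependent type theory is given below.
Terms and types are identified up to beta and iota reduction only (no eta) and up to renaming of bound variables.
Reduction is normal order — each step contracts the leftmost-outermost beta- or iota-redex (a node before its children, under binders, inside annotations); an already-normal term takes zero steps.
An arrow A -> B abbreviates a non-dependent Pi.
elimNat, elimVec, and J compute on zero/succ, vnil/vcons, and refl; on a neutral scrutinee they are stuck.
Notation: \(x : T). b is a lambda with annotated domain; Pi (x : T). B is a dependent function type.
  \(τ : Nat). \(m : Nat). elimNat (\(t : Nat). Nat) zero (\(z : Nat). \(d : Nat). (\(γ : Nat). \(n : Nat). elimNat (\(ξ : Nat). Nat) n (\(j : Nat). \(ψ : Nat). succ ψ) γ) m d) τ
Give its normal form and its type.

resulting normal form:
  \(τ : Nat). \(m : Nat). elimNat (\(t : Nat). Nat) zero (\(z : Nat). \(d : Nat). elimNat (\(γ : Nat). Nat) d (\(n : Nat). \(ξ : Nat). succ ξ) m) τ
type:
  Nat -> Nat -> Nat
observation: the first redex contracted is a beta-redex; the normal form is reached in 2 normal-order steps.


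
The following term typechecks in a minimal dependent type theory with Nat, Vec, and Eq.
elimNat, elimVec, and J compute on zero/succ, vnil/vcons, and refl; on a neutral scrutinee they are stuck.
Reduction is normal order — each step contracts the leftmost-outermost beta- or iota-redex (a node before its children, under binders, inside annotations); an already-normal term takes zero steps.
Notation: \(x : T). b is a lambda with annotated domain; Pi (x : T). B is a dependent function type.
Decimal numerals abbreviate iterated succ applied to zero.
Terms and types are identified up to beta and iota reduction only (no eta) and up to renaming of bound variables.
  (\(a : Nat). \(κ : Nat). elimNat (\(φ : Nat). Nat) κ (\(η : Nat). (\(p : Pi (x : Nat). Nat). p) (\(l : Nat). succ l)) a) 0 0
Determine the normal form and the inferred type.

resulting normal form:
  0
the term's type:
  Nat


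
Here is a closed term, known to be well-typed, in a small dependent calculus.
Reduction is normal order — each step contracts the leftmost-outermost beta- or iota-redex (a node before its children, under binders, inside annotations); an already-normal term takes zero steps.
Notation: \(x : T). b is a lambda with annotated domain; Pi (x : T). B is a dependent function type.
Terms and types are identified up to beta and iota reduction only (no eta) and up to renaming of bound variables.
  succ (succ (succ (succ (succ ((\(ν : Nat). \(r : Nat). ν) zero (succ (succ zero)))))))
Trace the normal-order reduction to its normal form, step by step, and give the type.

normal-order reduction:
  succ (succ (succ (succ (succ ((\(ν : Nat). \(r : Nat). ν) zero (succ (succ zero)))))))
  ~> succ (succ (succ (succ (succ ((\(ν : Nat). zero) (succ (succ zero)))))))
  ~> succ (succ (succ (succ (succ zero))))
type:
  Nat


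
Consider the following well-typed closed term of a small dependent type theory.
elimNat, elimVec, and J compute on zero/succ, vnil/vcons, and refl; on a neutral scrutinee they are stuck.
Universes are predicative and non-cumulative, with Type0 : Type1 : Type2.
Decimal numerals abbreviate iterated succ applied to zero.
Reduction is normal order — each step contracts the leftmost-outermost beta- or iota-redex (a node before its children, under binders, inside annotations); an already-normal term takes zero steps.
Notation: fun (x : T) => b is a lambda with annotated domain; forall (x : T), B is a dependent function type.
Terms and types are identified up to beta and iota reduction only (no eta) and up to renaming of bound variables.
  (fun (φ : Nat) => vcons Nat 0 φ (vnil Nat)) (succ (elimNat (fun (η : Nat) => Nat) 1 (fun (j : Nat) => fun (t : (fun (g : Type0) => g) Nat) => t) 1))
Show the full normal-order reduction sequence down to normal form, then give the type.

normal-order reduction:
  (fun (φ : Nat) => vcons Nat 0 φ (vnil Nat)) (succ (elimNat (fun (η : Nat) => Nat) 1 (fun (j : Nat) => fun (t : (fun (g : Type0) => g) Nat) => t) 1))
  ~> vcons Nat 0 (succ (elimNat (fun (φ : Nat) => Nat) 1 (fun (η : Nat) => fun (j : (fun (t : Type0) => t) Nat) => j) 1)) (vnil Nat)
  ~> vcons Nat 0 (succ ((fun (φ : Nat) => fun (η : (fun (j : Type0) => j) Nat) => η) 0 (elimNat (fun (t : Nat) => Nat) 1 (fun (g : Nat) => fun (ρ : (fun (ε : Type0) => ε) Nat) => ρ) 0))) (vnil Nat)
  ~> vcons Nat 0 (succ ((fun (φ : (fun (η : Type0) => η) Nat) => φ) (elimNat (fun (j : Nat) => Nat) 1 (fun (t : Nat) => fun (g : (fun (ρ : Type0) => ρ) Nat) => g) 0))) (vnil Nat)
  ~> vcons Nat 0 (succ (elimNat (fun (φ : Nat) => Nat) 1 (fun (η : Nat) => fun (j : (fun (t : Type0) => t) Nat) => j) 0)) (vnil Nat)
  ~> vcons Nat 0 2 (vnil Nat)
inferred type:
  Vec Nat 1


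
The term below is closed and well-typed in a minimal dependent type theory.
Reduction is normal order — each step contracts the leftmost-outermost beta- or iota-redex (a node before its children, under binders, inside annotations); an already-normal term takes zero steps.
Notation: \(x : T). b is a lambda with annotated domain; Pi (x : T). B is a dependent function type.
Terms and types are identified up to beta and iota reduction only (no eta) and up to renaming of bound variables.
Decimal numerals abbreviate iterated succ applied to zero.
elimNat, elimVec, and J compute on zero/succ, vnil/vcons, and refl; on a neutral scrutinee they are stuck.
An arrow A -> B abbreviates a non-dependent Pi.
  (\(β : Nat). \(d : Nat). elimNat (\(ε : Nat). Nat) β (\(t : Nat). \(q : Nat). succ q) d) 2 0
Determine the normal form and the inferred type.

resulting normal form:
  2
type:
  Nat
observation: 3 normal-order steps normalize the term, beginning with a beta-redex.


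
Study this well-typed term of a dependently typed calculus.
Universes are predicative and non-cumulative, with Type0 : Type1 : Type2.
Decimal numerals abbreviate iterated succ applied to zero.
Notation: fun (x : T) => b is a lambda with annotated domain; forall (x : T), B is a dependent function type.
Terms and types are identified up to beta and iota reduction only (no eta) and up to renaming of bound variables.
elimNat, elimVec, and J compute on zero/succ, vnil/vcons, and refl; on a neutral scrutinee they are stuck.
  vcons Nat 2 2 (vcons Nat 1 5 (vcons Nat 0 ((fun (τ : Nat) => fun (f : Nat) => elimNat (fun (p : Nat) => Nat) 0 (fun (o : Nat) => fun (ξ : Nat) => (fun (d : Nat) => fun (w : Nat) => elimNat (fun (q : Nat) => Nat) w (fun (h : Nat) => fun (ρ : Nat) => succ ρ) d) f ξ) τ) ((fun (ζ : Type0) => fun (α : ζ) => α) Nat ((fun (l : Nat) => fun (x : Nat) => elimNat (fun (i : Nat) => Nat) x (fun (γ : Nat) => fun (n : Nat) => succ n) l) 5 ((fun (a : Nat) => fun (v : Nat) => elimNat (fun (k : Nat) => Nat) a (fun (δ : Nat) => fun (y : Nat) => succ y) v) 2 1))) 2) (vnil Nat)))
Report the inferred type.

the term's type:
  Vec Nat 3


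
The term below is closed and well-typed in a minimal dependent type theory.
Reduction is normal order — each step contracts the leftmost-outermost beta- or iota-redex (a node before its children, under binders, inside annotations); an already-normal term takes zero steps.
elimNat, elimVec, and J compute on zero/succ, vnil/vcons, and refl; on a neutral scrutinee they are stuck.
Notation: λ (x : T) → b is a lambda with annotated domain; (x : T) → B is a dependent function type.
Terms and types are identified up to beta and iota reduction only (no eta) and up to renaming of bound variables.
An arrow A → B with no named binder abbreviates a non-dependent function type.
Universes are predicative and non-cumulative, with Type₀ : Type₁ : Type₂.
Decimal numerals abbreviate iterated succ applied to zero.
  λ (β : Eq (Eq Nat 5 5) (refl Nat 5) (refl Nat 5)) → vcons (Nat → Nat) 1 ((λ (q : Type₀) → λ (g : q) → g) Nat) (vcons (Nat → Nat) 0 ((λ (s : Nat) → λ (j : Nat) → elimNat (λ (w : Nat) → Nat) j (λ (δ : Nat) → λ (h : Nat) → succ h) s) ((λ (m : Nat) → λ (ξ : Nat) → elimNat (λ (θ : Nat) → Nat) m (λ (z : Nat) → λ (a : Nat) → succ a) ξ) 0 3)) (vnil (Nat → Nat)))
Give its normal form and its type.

reduced normal form:
  λ (β : Eq (Eq Nat 5 5) (refl Nat 5) (refl Nat 5)) → vcons (Nat → Nat) 1 (λ (q : Nat) → q) (vcons (Nat → Nat) 0 (λ (g : Nat) → succ (succ (succ g))) (vnil (Nat → Nat)))
the term's type:
  Eq (Eq Nat 5 5) (refl Nat 5) (refl Nat 5) → Vec (Nat → Nat) 2


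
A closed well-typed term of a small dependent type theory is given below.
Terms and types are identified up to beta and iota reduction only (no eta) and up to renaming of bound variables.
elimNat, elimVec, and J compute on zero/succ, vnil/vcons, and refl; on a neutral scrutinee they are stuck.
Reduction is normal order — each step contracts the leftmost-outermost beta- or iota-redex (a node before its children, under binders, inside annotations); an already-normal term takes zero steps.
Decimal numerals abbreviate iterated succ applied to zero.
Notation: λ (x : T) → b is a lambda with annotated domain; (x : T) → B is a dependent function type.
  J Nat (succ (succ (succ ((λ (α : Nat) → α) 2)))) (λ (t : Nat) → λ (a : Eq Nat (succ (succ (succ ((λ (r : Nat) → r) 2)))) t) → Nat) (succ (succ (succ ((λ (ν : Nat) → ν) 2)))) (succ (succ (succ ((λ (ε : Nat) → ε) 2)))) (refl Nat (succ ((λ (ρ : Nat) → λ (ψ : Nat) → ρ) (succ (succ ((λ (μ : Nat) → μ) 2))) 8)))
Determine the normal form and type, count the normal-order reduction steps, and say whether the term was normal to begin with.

resulting normal form:
  5
the term's type:
  Nat
steps to reach normal form (normal order): 2
term was already normal: no
first redex: a J iota-redex


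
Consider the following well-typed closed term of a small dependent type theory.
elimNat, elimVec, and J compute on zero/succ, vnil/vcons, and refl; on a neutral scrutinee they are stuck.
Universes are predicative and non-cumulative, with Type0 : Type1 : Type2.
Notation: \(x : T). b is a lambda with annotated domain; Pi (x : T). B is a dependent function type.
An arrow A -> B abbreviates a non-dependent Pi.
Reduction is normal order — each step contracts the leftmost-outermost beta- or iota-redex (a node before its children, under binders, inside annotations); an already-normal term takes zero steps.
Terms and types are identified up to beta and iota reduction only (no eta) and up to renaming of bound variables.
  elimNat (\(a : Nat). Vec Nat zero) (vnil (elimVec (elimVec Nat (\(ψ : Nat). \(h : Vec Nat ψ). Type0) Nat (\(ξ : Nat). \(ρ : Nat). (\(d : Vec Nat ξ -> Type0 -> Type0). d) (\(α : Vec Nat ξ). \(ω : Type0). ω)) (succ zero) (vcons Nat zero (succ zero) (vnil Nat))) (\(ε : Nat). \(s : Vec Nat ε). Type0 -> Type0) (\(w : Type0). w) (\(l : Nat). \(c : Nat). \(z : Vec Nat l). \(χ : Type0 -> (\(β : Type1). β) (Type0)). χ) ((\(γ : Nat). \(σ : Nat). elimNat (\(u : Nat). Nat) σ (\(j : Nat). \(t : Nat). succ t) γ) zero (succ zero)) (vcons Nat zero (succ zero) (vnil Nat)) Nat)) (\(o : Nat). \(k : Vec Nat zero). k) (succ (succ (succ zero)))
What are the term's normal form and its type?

reduced normal form:
  vnil Nat
the term's type:
  Vec Nat zero


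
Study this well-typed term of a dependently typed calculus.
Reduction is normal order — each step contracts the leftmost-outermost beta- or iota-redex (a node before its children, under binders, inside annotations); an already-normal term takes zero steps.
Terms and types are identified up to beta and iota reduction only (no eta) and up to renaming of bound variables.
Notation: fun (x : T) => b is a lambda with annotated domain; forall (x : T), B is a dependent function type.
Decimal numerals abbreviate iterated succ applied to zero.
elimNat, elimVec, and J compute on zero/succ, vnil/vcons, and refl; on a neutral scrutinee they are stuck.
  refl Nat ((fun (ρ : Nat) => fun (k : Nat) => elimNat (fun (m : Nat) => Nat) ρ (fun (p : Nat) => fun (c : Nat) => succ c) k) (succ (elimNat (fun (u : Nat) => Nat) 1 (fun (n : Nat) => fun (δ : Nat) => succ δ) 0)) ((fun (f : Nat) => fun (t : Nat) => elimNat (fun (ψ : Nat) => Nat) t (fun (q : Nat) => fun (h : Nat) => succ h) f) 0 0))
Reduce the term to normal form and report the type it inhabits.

resulting normal form:
  refl Nat 2
the term's type:
  Eq Nat 2 2
observation: the term reaches its normal form after 7 normal-order steps.


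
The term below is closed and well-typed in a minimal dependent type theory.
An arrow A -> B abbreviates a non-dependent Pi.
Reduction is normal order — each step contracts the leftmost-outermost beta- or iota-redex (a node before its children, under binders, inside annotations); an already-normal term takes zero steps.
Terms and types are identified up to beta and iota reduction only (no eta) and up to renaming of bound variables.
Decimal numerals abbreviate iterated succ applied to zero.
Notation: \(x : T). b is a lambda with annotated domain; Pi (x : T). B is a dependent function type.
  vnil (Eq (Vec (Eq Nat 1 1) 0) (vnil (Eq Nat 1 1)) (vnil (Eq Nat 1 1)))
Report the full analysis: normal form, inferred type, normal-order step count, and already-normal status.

reduced normal form:
  vnil (Eq (Vec (Eq Nat 1 1) 0) (vnil (Eq Nat 1 1)) (vnil (Eq Nat 1 1)))
inferred type:
  Vec (Eq (Vec (Eq Nat 1 1) 0) (vnil (Eq Nat 1 1)) (vnil (Eq Nat 1 1))) 0
reduction steps (normal order): 0
started in normal form: yes


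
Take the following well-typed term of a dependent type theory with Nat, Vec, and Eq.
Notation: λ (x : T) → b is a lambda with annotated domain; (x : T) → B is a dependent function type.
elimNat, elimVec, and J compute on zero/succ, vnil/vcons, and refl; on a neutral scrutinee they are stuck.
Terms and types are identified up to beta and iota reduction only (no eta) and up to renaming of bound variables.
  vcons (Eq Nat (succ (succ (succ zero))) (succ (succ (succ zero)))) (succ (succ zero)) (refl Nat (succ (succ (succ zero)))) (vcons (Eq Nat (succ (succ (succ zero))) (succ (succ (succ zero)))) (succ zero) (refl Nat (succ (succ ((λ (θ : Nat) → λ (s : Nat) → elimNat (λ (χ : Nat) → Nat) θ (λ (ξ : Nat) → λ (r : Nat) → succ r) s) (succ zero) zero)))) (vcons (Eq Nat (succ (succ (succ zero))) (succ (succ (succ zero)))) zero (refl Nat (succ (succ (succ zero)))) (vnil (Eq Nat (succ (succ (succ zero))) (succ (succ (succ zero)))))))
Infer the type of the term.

inferred type:
  Vec (Eq Nat (succ (succ (succ zero))) (succ (succ (succ zero)))) (succ (succ (succ zero)))


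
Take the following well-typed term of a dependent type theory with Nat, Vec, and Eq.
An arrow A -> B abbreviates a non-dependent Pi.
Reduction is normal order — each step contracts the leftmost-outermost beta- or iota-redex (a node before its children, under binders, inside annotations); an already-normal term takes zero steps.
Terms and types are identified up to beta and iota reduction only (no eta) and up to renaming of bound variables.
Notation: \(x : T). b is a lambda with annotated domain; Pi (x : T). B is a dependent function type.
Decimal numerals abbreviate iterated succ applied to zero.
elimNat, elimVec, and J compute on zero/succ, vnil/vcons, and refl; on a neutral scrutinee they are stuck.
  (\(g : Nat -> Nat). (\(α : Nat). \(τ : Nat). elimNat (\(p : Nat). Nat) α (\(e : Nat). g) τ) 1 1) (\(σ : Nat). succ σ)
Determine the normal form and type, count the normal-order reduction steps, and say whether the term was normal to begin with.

resulting normal form:
  2
type:
  Nat
normal-order step count: 7
started in normal form: no
first contracted redex: a beta-redex


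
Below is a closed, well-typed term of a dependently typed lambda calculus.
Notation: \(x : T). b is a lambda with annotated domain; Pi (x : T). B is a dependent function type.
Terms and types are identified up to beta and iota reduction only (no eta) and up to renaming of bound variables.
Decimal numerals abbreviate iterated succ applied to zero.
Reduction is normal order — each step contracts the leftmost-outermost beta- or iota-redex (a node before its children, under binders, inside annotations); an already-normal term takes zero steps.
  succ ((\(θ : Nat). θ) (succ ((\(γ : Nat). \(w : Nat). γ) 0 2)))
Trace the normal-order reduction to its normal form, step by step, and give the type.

normal-order reduction sequence:
  succ ((\(θ : Nat). θ) (succ ((\(γ : Nat). \(w : Nat). γ) 0 2)))
  ~> succ (succ ((\(θ : Nat). \(γ : Nat). θ) 0 2))
  ~> succ (succ ((\(θ : Nat). 0) 2))
  ~> 2
the term's type:
  Nat


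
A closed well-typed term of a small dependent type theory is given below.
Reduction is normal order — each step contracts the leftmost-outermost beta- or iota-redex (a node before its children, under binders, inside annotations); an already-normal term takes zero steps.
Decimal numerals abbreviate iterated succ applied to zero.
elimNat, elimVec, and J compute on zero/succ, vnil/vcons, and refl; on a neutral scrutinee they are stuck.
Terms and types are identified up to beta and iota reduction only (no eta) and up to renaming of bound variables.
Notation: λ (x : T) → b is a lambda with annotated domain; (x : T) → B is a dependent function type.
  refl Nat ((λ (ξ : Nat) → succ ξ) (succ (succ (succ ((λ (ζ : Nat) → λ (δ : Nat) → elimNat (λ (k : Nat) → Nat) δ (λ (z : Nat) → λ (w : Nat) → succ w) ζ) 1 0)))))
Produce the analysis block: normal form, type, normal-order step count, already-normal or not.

normal form:
  refl Nat 5
the term's type:
  Eq Nat 5 5
reduction steps (normal order): 7
already normal: no
first redex: a beta-redex


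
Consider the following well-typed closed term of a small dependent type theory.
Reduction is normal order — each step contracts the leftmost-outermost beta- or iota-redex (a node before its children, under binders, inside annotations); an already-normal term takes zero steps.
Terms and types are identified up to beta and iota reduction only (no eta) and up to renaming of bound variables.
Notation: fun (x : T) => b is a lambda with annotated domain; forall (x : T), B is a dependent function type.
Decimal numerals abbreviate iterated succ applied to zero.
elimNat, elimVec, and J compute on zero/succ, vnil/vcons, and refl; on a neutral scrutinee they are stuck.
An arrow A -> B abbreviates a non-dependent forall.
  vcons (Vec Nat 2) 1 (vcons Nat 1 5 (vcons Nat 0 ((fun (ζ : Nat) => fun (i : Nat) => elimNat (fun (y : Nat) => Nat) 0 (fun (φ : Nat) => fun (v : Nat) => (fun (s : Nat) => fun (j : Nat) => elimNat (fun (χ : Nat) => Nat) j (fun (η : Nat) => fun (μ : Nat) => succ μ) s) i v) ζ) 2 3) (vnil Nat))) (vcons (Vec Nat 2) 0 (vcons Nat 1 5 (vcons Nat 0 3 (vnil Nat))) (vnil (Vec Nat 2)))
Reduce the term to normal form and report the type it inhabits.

normal form:
  vcons (Vec Nat 2) 1 (vcons Nat 1 5 (vcons Nat 0 6 (vnil Nat))) (vcons (Vec Nat 2) 0 (vcons Nat 1 5 (vcons Nat 0 3 (vnil Nat))) (vnil (Vec Nat 2)))
the term's type:
  Vec (Vec Nat 2) 2
observation: 33 normal-order steps normalize the term, beginning with a beta-redex.


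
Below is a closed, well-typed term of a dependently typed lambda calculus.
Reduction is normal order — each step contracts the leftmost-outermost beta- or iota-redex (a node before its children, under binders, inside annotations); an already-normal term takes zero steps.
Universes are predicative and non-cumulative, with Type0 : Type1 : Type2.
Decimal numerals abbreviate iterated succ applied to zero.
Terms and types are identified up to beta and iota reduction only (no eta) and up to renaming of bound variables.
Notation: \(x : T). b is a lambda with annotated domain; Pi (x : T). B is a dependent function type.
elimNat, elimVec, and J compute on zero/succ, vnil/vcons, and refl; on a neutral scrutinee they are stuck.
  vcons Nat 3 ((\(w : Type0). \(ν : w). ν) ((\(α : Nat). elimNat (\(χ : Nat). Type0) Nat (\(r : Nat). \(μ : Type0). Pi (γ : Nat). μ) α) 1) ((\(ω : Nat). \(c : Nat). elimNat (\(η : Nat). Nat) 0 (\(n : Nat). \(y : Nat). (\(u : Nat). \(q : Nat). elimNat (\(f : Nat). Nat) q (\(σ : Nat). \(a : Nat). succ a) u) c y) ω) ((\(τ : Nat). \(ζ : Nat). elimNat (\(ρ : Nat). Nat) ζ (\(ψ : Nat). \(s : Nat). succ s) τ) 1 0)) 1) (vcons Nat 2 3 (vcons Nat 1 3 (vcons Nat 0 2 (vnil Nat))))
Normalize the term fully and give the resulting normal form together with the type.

normal form:
  vcons Nat 3 1 (vcons Nat 2 3 (vcons Nat 1 3 (vcons Nat 0 2 (vnil Nat))))
the term's type:
  Vec Nat 4
observation: 20 normal-order steps separate the term from its normal form.


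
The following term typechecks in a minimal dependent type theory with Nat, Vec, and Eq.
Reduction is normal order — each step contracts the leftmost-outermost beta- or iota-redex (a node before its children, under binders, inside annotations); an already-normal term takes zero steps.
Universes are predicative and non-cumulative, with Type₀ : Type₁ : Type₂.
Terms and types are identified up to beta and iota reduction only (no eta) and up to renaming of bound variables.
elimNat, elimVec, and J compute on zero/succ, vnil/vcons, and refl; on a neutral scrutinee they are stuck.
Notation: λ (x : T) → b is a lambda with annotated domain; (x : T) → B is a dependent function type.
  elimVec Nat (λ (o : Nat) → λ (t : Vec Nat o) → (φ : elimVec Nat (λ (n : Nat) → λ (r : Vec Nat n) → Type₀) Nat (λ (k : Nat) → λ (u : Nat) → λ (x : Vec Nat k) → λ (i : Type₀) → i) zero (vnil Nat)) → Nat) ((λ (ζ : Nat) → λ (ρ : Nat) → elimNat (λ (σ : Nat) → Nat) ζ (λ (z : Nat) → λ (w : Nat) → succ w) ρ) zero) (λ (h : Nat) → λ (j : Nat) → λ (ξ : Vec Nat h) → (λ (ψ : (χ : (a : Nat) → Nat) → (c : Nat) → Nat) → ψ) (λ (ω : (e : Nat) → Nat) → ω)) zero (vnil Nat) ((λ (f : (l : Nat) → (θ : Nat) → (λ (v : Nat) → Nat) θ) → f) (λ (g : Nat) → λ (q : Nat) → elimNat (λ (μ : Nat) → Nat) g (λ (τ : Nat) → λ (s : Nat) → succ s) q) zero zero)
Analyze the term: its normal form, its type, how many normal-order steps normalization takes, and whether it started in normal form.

resulting normal form:
  zero
the term's type:
  Nat
normal-order step count: 8
term was already normal: no
first redex: an elimVec iota-redex


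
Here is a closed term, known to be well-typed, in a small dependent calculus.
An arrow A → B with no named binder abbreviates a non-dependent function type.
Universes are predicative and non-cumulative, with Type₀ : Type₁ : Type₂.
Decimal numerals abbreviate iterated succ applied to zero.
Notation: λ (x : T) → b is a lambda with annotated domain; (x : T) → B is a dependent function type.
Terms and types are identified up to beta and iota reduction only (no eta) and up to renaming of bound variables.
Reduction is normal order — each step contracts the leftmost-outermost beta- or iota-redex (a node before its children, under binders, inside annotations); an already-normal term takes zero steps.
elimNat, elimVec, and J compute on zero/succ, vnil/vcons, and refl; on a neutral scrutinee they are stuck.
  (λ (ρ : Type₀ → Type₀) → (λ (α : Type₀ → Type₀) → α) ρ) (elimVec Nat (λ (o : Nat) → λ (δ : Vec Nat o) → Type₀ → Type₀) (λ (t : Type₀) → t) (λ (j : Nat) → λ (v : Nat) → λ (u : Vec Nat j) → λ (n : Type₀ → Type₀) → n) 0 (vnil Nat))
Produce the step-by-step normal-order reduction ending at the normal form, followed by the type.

normal-order reduction:
  (λ (ρ : Type₀ → Type₀) → (λ (α : Type₀ → Type₀) → α) ρ) (elimVec Nat (λ (o : Nat) → λ (δ : Vec Nat o) → Type₀ → Type₀) (λ (t : Type₀) → t) (λ (j : Nat) → λ (v : Nat) → λ (u : Vec Nat j) → λ (n : Type₀ → Type₀) → n) 0 (vnil Nat))
  ~> (λ (ρ : Type₀ → Type₀) → ρ) (elimVec Nat (λ (α : Nat) → λ (o : Vec Nat α) → Type₀ → Type₀) (λ (δ : Type₀) → δ) (λ (t : Nat) → λ (j : Nat) → λ (v : Vec Nat t) → λ (u : Type₀ → Type₀) → u) 0 (vnil Nat))
  ~> elimVec Nat (λ (ρ : Nat) → λ (α : Vec Nat ρ) → Type₀ → Type₀) (λ (o : Type₀) → o) (λ (δ : Nat) → λ (t : Nat) → λ (j : Vec Nat δ) → λ (v : Type₀ → Type₀) → v) 0 (vnil Nat)
  ~> λ (ρ : Type₀) → ρ
the term's type:
  Type₀ → Type₀


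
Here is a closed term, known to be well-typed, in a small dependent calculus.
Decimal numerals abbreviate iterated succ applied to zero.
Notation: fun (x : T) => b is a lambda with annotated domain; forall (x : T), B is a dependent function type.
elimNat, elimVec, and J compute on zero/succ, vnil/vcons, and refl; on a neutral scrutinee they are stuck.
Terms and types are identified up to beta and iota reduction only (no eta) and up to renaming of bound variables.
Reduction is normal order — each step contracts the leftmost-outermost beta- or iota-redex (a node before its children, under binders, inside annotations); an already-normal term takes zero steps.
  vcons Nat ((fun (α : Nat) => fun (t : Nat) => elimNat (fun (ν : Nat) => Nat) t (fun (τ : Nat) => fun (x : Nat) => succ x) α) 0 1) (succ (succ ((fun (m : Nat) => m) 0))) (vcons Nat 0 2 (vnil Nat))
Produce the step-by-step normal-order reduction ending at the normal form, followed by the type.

reduction (normal order):
  vcons Nat ((fun (α : Nat) => fun (t : Nat) => elimNat (fun (ν : Nat) => Nat) t (fun (τ : Nat) => fun (x : Nat) => succ x) α) 0 1) (succ (succ ((fun (m : Nat) => m) 0))) (vcons Nat 0 2 (vnil Nat))
  ~> vcons Nat ((fun (α : Nat) => elimNat (fun (t : Nat) => Nat) α (fun (ν : Nat) => fun (τ : Nat) => succ τ) 0) 1) (succ (succ ((fun (x : Nat) => x) 0))) (vcons Nat 0 2 (vnil Nat))
  ~> vcons Nat (elimNat (fun (α : Nat) => Nat) 1 (fun (t : Nat) => fun (ν : Nat) => succ ν) 0) (succ (succ ((fun (τ : Nat) => τ) 0))) (vcons Nat 0 2 (vnil Nat))
  ~> vcons Nat 1 (succ (succ ((fun (α : Nat) => α) 0))) (vcons Nat 0 2 (vnil Nat))
  ~> vcons Nat 1 2 (vcons Nat 0 2 (vnil Nat))
type:
  Vec Nat 2
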